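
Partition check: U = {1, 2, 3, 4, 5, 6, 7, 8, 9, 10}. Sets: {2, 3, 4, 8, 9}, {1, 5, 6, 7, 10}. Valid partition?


A partition requires: (1) non-empty parts, (2) pairwise disjoint, (3) union = U
Parts: {2, 3, 4, 8, 9}, {1, 5, 6, 7, 10}
Union of parts: {1, 2, 3, 4, 5, 6, 7, 8, 9, 10}
U = {1, 2, 3, 4, 5, 6, 7, 8, 9, 10}
All non-empty? True
Pairwise disjoint? True
Covers U? True

Yes, valid partition


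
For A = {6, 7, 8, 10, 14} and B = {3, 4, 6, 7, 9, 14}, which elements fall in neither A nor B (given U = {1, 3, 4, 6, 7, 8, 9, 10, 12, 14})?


A = {6, 7, 8, 10, 14}
B = {3, 4, 6, 7, 9, 14}
Region: in neither A nor B (given U = {1, 3, 4, 6, 7, 8, 9, 10, 12, 14})
Elements: {1, 12}

Elements in neither A nor B (given U = {1, 3, 4, 6, 7, 8, 9, 10, 12, 14}): {1, 12}


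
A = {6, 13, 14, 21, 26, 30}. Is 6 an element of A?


A = {6, 13, 14, 21, 26, 30}
Checking if 6 is in A
6 is in A → True

6 ∈ A


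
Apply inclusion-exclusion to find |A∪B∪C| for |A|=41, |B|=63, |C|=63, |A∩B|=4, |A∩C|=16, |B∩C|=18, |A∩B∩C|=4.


|A∪B∪C| = |A|+|B|+|C| - |A∩B|-|A∩C|-|B∩C| + |A∩B∩C|
= 41+63+63 - 4-16-18 + 4
= 167 - 38 + 4
= 133

|A ∪ B ∪ C| = 133


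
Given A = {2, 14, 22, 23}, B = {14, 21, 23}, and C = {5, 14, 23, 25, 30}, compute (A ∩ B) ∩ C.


A ∩ B = {14, 23}
(A ∩ B) ∩ C = {14, 23}

A ∩ B ∩ C = {14, 23}


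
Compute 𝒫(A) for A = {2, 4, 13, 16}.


|A| = 4, so |P(A)| = 2^4 = 16
Enumerate subsets by cardinality (0 to 4):
∅, {2}, {4}, {13}, {16}, {2, 4}, {2, 13}, {2, 16}, {4, 13}, {4, 16}, {13, 16}, {2, 4, 13}, {2, 4, 16}, {2, 13, 16}, {4, 13, 16}, {2, 4, 13, 16}

P(A) has 16 subsets: ∅, {2}, {4}, {13}, {16}, {2, 4}, {2, 13}, {2, 16}, {4, 13}, {4, 16}, {13, 16}, {2, 4, 13}, {2, 4, 16}, {2, 13, 16}, {4, 13, 16}, {2, 4, 13, 16}


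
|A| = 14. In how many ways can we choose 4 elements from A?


C(n,k) = n! / (k!(n-k)!)
C(14,4) = 14! / (4!10!)
= 1001

C(14,4) = 1001


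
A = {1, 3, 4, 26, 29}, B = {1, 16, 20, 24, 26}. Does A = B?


Two sets are equal iff they have exactly the same elements.
A = {1, 3, 4, 26, 29}
B = {1, 16, 20, 24, 26}
Differences: {3, 4, 16, 20, 24, 29}
A ≠ B

No, A ≠ B


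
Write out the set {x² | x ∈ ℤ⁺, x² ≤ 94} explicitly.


Checking each candidate:
Condition: positive perfect squares ≤ 94
Result = {1, 4, 9, 16, 25, 36, 49, 64, 81}

{1, 4, 9, 16, 25, 36, 49, 64, 81}


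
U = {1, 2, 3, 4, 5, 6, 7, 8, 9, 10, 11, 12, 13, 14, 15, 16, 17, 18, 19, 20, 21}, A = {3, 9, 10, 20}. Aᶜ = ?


Aᶜ = U \ A = elements in U but not in A
U = {1, 2, 3, 4, 5, 6, 7, 8, 9, 10, 11, 12, 13, 14, 15, 16, 17, 18, 19, 20, 21}
A = {3, 9, 10, 20}
Aᶜ = {1, 2, 4, 5, 6, 7, 8, 11, 12, 13, 14, 15, 16, 17, 18, 19, 21}

Aᶜ = {1, 2, 4, 5, 6, 7, 8, 11, 12, 13, 14, 15, 16, 17, 18, 19, 21}


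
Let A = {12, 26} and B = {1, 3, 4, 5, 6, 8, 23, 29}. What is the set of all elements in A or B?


A ∪ B = all elements in A or B (or both)
A = {12, 26}
B = {1, 3, 4, 5, 6, 8, 23, 29}
A ∪ B = {1, 3, 4, 5, 6, 8, 12, 23, 26, 29}

A ∪ B = {1, 3, 4, 5, 6, 8, 12, 23, 26, 29}


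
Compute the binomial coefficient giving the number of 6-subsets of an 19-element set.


C(n,k) = n! / (k!(n-k)!)
C(19,6) = 19! / (6!13!)
= 27132

C(19,6) = 27132


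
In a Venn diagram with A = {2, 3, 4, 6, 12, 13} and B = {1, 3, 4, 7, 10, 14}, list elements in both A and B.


A = {2, 3, 4, 6, 12, 13}
B = {1, 3, 4, 7, 10, 14}
Region: in both A and B
Elements: {3, 4}

Elements in both A and B: {3, 4}


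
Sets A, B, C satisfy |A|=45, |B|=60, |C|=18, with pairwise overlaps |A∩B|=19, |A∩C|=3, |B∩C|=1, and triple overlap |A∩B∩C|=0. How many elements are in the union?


|A∪B∪C| = |A|+|B|+|C| - |A∩B|-|A∩C|-|B∩C| + |A∩B∩C|
= 45+60+18 - 19-3-1 + 0
= 123 - 23 + 0
= 100

|A ∪ B ∪ C| = 100


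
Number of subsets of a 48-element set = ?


Number of subsets = 2^n
= 2^48
= 281474976710656

|P(A)| = 281474976710656


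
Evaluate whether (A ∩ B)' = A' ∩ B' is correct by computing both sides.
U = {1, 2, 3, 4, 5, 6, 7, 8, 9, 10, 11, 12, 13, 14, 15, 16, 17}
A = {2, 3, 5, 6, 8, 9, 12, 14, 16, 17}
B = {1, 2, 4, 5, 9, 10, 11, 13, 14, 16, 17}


LHS: A ∩ B = {2, 5, 9, 14, 16, 17}
(A ∩ B)' = U \ (A ∩ B) = {1, 3, 4, 6, 7, 8, 10, 11, 12, 13, 15}
A' = {1, 4, 7, 10, 11, 13, 15}, B' = {3, 6, 7, 8, 12, 15}
Claimed RHS: A' ∩ B' = {7, 15}
Identity is INVALID: LHS = {1, 3, 4, 6, 7, 8, 10, 11, 12, 13, 15} but the RHS claimed here equals {7, 15}. The correct form is (A ∩ B)' = A' ∪ B'.

Identity is invalid: (A ∩ B)' = {1, 3, 4, 6, 7, 8, 10, 11, 12, 13, 15} but A' ∩ B' = {7, 15}. The correct De Morgan law is (A ∩ B)' = A' ∪ B'.


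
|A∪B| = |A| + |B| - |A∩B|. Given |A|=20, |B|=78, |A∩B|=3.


|A ∪ B| = |A| + |B| - |A ∩ B|
= 20 + 78 - 3
= 95

|A ∪ B| = 95


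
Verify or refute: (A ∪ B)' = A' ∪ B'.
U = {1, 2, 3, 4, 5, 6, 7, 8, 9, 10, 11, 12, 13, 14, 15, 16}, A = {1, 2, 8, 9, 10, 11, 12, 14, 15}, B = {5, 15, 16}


LHS: A ∪ B = {1, 2, 5, 8, 9, 10, 11, 12, 14, 15, 16}
(A ∪ B)' = U \ (A ∪ B) = {3, 4, 6, 7, 13}
A' = {3, 4, 5, 6, 7, 13, 16}, B' = {1, 2, 3, 4, 6, 7, 8, 9, 10, 11, 12, 13, 14}
Claimed RHS: A' ∪ B' = {1, 2, 3, 4, 5, 6, 7, 8, 9, 10, 11, 12, 13, 14, 16}
Identity is INVALID: LHS = {3, 4, 6, 7, 13} but the RHS claimed here equals {1, 2, 3, 4, 5, 6, 7, 8, 9, 10, 11, 12, 13, 14, 16}. The correct form is (A ∪ B)' = A' ∩ B'.

Identity is invalid: (A ∪ B)' = {3, 4, 6, 7, 13} but A' ∪ B' = {1, 2, 3, 4, 5, 6, 7, 8, 9, 10, 11, 12, 13, 14, 16}. The correct De Morgan law is (A ∪ B)' = A' ∩ B'.


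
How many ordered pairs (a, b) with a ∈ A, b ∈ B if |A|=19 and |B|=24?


|A × B| = |A| × |B|
= 19 × 24
= 456

|A × B| = 456


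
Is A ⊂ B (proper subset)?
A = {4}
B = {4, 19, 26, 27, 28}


A ⊂ B requires: A ⊆ B AND A ≠ B.
A ⊆ B? Yes
A = B? No
A ⊂ B: Yes (A is a proper subset of B)

Yes, A ⊂ B


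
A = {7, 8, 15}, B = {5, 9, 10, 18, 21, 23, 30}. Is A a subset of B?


A ⊆ B means every element of A is in B.
Elements in A not in B: {7, 8, 15}
So A ⊄ B.

No, A ⊄ B


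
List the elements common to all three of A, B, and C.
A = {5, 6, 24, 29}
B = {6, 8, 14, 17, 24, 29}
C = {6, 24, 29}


A ∩ B = {6, 24, 29}
(A ∩ B) ∩ C = {6, 24, 29}

A ∩ B ∩ C = {6, 24, 29}


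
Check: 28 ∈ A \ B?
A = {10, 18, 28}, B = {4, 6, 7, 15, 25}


A = {10, 18, 28}, B = {4, 6, 7, 15, 25}
A \ B = elements in A but not in B
A \ B = {10, 18, 28}
Checking if 28 ∈ A \ B
28 is in A \ B → True

28 ∈ A \ B


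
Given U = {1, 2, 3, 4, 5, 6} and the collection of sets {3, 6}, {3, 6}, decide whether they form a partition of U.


A partition requires: (1) non-empty parts, (2) pairwise disjoint, (3) union = U
Parts: {3, 6}, {3, 6}
Union of parts: {3, 6}
U = {1, 2, 3, 4, 5, 6}
All non-empty? True
Pairwise disjoint? False
Covers U? False

No, not a valid partition


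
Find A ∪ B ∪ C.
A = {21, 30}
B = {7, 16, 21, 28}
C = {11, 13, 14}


A ∪ B = {7, 16, 21, 28, 30}
(A ∪ B) ∪ C = {7, 11, 13, 14, 16, 21, 28, 30}

A ∪ B ∪ C = {7, 11, 13, 14, 16, 21, 28, 30}


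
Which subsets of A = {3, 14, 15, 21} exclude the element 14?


A subset of A that omits 14 is a subset of A \ {14}, so there are 2^(n-1) = 2^3 = 8 of them.
Subsets excluding 14: ∅, {3}, {15}, {21}, {3, 15}, {3, 21}, {15, 21}, {3, 15, 21}

Subsets excluding 14 (8 total): ∅, {3}, {15}, {21}, {3, 15}, {3, 21}, {15, 21}, {3, 15, 21}


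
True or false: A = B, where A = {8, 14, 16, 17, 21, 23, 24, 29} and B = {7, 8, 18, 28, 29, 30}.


Two sets are equal iff they have exactly the same elements.
A = {8, 14, 16, 17, 21, 23, 24, 29}
B = {7, 8, 18, 28, 29, 30}
Differences: {7, 14, 16, 17, 18, 21, 23, 24, 28, 30}
A ≠ B

No, A ≠ B


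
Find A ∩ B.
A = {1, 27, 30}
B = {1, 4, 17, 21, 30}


A ∩ B = elements in both A and B
A = {1, 27, 30}
B = {1, 4, 17, 21, 30}
A ∩ B = {1, 30}

A ∩ B = {1, 30}


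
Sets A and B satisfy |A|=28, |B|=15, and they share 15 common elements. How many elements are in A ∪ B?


|A ∪ B| = |A| + |B| - |A ∩ B|
= 28 + 15 - 15
= 28

|A ∪ B| = 28


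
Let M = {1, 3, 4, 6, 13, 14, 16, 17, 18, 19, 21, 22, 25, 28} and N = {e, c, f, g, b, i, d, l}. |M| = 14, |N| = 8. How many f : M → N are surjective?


n = |M| = 14, k = |N| = 8. Surjections via inclusion-exclusion:
S(n,k) = Σ(-1)^i × C(k,i) × (k-i)^n, i=0 to k
i=0: (-1)^0×C(8,0)×8^14 = 4398046511104
i=1: (-1)^1×C(8,1)×7^14 = -5425784582792
i=2: (-1)^2×C(8,2)×6^14 = 2194196594688
i=3: (-1)^3×C(8,3)×5^14 = -341796875000
i=4: (-1)^4×C(8,4)×4^14 = 18790481920
i=5: (-1)^5×C(8,5)×3^14 = -267846264
i=6: (-1)^6×C(8,6)×2^14 = 458752
i=7: (-1)^7×C(8,7)×1^14 = -8
i=8: (-1)^8×C(8,8)×0^14 = 0
Total = 843184742400

Number of surjections = 843184742400


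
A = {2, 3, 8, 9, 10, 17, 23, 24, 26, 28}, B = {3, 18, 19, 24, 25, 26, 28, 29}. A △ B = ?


A △ B = (A \ B) ∪ (B \ A) = elements in exactly one of A or B
A \ B = {2, 8, 9, 10, 17, 23}
B \ A = {18, 19, 25, 29}
A △ B = {2, 8, 9, 10, 17, 18, 19, 23, 25, 29}

A △ B = {2, 8, 9, 10, 17, 18, 19, 23, 25, 29}


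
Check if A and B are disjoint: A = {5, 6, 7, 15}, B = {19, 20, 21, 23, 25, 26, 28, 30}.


Disjoint means A ∩ B = ∅.
A ∩ B = ∅
A ∩ B = ∅, so A and B are disjoint.

Yes, A and B are disjoint


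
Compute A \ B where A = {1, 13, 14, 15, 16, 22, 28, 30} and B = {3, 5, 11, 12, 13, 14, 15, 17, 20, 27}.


A \ B = elements in A but not in B
A = {1, 13, 14, 15, 16, 22, 28, 30}
B = {3, 5, 11, 12, 13, 14, 15, 17, 20, 27}
Remove from A any elements in B
A \ B = {1, 16, 22, 28, 30}

A \ B = {1, 16, 22, 28, 30}


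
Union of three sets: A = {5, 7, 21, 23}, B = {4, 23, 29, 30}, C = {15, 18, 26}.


A ∪ B = {4, 5, 7, 21, 23, 29, 30}
(A ∪ B) ∪ C = {4, 5, 7, 15, 18, 21, 23, 26, 29, 30}

A ∪ B ∪ C = {4, 5, 7, 15, 18, 21, 23, 26, 29, 30}


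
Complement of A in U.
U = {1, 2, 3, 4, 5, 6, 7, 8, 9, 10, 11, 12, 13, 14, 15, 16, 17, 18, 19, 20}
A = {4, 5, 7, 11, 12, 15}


Aᶜ = U \ A = elements in U but not in A
U = {1, 2, 3, 4, 5, 6, 7, 8, 9, 10, 11, 12, 13, 14, 15, 16, 17, 18, 19, 20}
A = {4, 5, 7, 11, 12, 15}
Aᶜ = {1, 2, 3, 6, 8, 9, 10, 13, 14, 16, 17, 18, 19, 20}

Aᶜ = {1, 2, 3, 6, 8, 9, 10, 13, 14, 16, 17, 18, 19, 20}


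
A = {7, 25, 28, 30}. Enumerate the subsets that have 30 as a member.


A subset of A contains 30 iff the remaining 3 elements form any subset of A \ {30}.
Count: 2^(n-1) = 2^3 = 8
Subsets containing 30: {30}, {7, 30}, {25, 30}, {28, 30}, {7, 25, 30}, {7, 28, 30}, {25, 28, 30}, {7, 25, 28, 30}

Subsets containing 30 (8 total): {30}, {7, 30}, {25, 30}, {28, 30}, {7, 25, 30}, {7, 28, 30}, {25, 28, 30}, {7, 25, 28, 30}


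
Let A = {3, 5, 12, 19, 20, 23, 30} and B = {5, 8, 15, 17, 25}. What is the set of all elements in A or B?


A ∪ B = all elements in A or B (or both)
A = {3, 5, 12, 19, 20, 23, 30}
B = {5, 8, 15, 17, 25}
A ∪ B = {3, 5, 8, 12, 15, 17, 19, 20, 23, 25, 30}

A ∪ B = {3, 5, 8, 12, 15, 17, 19, 20, 23, 25, 30}


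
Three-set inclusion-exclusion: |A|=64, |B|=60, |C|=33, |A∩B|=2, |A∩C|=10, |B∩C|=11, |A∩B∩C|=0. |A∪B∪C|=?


|A∪B∪C| = |A|+|B|+|C| - |A∩B|-|A∩C|-|B∩C| + |A∩B∩C|
= 64+60+33 - 2-10-11 + 0
= 157 - 23 + 0
= 134

|A ∪ B ∪ C| = 134


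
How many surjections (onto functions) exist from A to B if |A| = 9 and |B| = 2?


n = |A| = 9, k = |B| = 2. Surjections via inclusion-exclusion:
S(n,k) = Σ(-1)^i × C(k,i) × (k-i)^n, i=0 to k
i=0: (-1)^0×C(2,0)×2^9 = 512
i=1: (-1)^1×C(2,1)×1^9 = -2
i=2: (-1)^2×C(2,2)×0^9 = 0
Total = 510

Number of surjections = 510


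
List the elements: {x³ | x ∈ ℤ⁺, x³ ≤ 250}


Checking each candidate:
Condition: positive perfect cubes ≤ 250
Result = {1, 8, 27, 64, 125, 216}

{1, 8, 27, 64, 125, 216}


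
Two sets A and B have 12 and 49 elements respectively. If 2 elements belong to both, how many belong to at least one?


|A ∪ B| = |A| + |B| - |A ∩ B|
= 12 + 49 - 2
= 59

|A ∪ B| = 59


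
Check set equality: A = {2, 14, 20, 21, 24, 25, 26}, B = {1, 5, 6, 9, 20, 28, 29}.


Two sets are equal iff they have exactly the same elements.
A = {2, 14, 20, 21, 24, 25, 26}
B = {1, 5, 6, 9, 20, 28, 29}
Differences: {1, 2, 5, 6, 9, 14, 21, 24, 25, 26, 28, 29}
A ≠ B

No, A ≠ B


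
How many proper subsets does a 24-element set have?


Total subsets = 2^n = 2^24 = 16777216
Proper subsets exclude the set itself: 2^n - 1
= 16777216 - 1
= 16777215

Number of proper subsets = 16777215


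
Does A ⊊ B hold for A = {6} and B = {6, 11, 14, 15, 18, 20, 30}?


A ⊂ B requires: A ⊆ B AND A ≠ B.
A ⊆ B? Yes
A = B? No
A ⊂ B: Yes (A is a proper subset of B)

Yes, A ⊂ B


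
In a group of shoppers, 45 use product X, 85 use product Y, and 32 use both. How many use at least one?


|A ∪ B| = |A| + |B| - |A ∩ B|
= 45 + 85 - 32
= 98

|A ∪ B| = 98


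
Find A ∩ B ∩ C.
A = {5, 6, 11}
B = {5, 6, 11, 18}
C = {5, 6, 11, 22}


A ∩ B = {5, 6, 11}
(A ∩ B) ∩ C = {5, 6, 11}

A ∩ B ∩ C = {5, 6, 11}


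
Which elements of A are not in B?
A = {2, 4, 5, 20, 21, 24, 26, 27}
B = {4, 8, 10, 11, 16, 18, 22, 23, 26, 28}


A \ B = elements in A but not in B
A = {2, 4, 5, 20, 21, 24, 26, 27}
B = {4, 8, 10, 11, 16, 18, 22, 23, 26, 28}
Remove from A any elements in B
A \ B = {2, 5, 20, 21, 24, 27}

A \ B = {2, 5, 20, 21, 24, 27}


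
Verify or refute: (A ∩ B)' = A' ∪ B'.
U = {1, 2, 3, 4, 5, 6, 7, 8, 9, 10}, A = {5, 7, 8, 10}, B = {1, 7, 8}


LHS: A ∩ B = {7, 8}
(A ∩ B)' = U \ (A ∩ B) = {1, 2, 3, 4, 5, 6, 9, 10}
A' = {1, 2, 3, 4, 6, 9}, B' = {2, 3, 4, 5, 6, 9, 10}
Claimed RHS: A' ∪ B' = {1, 2, 3, 4, 5, 6, 9, 10}
Identity is VALID: LHS = RHS = {1, 2, 3, 4, 5, 6, 9, 10} ✓

Identity is valid. (A ∩ B)' = A' ∪ B' = {1, 2, 3, 4, 5, 6, 9, 10}


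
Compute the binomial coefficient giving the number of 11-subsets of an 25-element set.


C(n,k) = n! / (k!(n-k)!)
C(25,11) = 25! / (11!14!)
= 4457400

C(25,11) = 4457400


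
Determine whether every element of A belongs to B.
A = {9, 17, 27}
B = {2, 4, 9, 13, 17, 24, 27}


A ⊆ B means every element of A is in B.
All elements of A are in B.
So A ⊆ B.

Yes, A ⊆ B


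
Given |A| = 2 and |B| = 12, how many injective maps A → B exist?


An injection sends each of |A| = 2 inputs to a distinct output in B.
# injections = |B|·(|B|-1)·…·(|B|-|A|+1) = 12! / (12 - 2)!
= 12 × 11
= 132

Number of injections = 132


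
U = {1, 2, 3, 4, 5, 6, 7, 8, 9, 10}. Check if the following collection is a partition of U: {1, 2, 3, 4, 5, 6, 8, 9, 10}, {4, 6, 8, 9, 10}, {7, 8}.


A partition requires: (1) non-empty parts, (2) pairwise disjoint, (3) union = U
Parts: {1, 2, 3, 4, 5, 6, 8, 9, 10}, {4, 6, 8, 9, 10}, {7, 8}
Union of parts: {1, 2, 3, 4, 5, 6, 7, 8, 9, 10}
U = {1, 2, 3, 4, 5, 6, 7, 8, 9, 10}
All non-empty? True
Pairwise disjoint? False
Covers U? True

No, not a valid partition


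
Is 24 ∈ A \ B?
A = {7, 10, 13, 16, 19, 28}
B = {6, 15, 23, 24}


A = {7, 10, 13, 16, 19, 28}, B = {6, 15, 23, 24}
A \ B = elements in A but not in B
A \ B = {7, 10, 13, 16, 19, 28}
Checking if 24 ∈ A \ B
24 is not in A \ B → False

24 ∉ A \ B


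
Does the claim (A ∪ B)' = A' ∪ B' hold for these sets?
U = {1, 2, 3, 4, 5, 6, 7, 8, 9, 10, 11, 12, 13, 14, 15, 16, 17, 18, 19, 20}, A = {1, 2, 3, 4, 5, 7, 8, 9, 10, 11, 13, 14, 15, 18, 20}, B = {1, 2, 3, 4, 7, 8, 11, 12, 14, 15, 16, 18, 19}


LHS: A ∪ B = {1, 2, 3, 4, 5, 7, 8, 9, 10, 11, 12, 13, 14, 15, 16, 18, 19, 20}
(A ∪ B)' = U \ (A ∪ B) = {6, 17}
A' = {6, 12, 16, 17, 19}, B' = {5, 6, 9, 10, 13, 17, 20}
Claimed RHS: A' ∪ B' = {5, 6, 9, 10, 12, 13, 16, 17, 19, 20}
Identity is INVALID: LHS = {6, 17} but the RHS claimed here equals {5, 6, 9, 10, 12, 13, 16, 17, 19, 20}. The correct form is (A ∪ B)' = A' ∩ B'.

Identity is invalid: (A ∪ B)' = {6, 17} but A' ∪ B' = {5, 6, 9, 10, 12, 13, 16, 17, 19, 20}. The correct De Morgan law is (A ∪ B)' = A' ∩ B'.


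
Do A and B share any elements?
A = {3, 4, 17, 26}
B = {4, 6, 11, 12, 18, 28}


Disjoint means A ∩ B = ∅.
A ∩ B = {4}
A ∩ B ≠ ∅, so A and B are NOT disjoint.

Yes — A and B share the element(s) of A ∩ B = {4}, so they are not disjoint


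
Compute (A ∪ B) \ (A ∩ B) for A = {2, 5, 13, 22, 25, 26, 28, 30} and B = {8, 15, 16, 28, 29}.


A △ B = (A \ B) ∪ (B \ A) = elements in exactly one of A or B
A \ B = {2, 5, 13, 22, 25, 26, 30}
B \ A = {8, 15, 16, 29}
A △ B = {2, 5, 8, 13, 15, 16, 22, 25, 26, 29, 30}

A △ B = {2, 5, 8, 13, 15, 16, 22, 25, 26, 29, 30}


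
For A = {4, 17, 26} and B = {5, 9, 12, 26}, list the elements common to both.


A ∩ B = elements in both A and B
A = {4, 17, 26}
B = {5, 9, 12, 26}
A ∩ B = {26}

A ∩ B = {26}


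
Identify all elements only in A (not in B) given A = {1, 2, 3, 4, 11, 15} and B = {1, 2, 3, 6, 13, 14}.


A = {1, 2, 3, 4, 11, 15}
B = {1, 2, 3, 6, 13, 14}
Region: only in A (not in B)
Elements: {4, 11, 15}

Elements only in A (not in B): {4, 11, 15}


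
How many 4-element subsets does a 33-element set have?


C(n,k) = n! / (k!(n-k)!)
C(33,4) = 33! / (4!29!)
= 40920

C(33,4) = 40920


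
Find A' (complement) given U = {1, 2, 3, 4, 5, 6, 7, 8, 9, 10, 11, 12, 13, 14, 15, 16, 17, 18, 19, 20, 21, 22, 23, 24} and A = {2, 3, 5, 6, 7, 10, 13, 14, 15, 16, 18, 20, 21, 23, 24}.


Aᶜ = U \ A = elements in U but not in A
U = {1, 2, 3, 4, 5, 6, 7, 8, 9, 10, 11, 12, 13, 14, 15, 16, 17, 18, 19, 20, 21, 22, 23, 24}
A = {2, 3, 5, 6, 7, 10, 13, 14, 15, 16, 18, 20, 21, 23, 24}
Aᶜ = {1, 4, 8, 9, 11, 12, 17, 19, 22}

Aᶜ = {1, 4, 8, 9, 11, 12, 17, 19, 22}


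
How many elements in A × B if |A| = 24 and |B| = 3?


|A × B| = |A| × |B|
= 24 × 3
= 72

|A × B| = 72


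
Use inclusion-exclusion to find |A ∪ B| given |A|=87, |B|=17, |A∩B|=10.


|A ∪ B| = |A| + |B| - |A ∩ B|
= 87 + 17 - 10
= 94

|A ∪ B| = 94


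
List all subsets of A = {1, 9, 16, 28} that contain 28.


A subset of A contains 28 iff the remaining 3 elements form any subset of A \ {28}.
Count: 2^(n-1) = 2^3 = 8
Subsets containing 28: {28}, {1, 28}, {9, 28}, {16, 28}, {1, 9, 28}, {1, 16, 28}, {9, 16, 28}, {1, 9, 16, 28}

Subsets containing 28 (8 total): {28}, {1, 28}, {9, 28}, {16, 28}, {1, 9, 28}, {1, 16, 28}, {9, 16, 28}, {1, 9, 16, 28}


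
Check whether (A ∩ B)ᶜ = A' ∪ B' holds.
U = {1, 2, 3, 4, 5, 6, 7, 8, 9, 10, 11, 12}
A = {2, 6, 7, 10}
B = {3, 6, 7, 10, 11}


LHS: A ∩ B = {6, 7, 10}
(A ∩ B)' = U \ (A ∩ B) = {1, 2, 3, 4, 5, 8, 9, 11, 12}
A' = {1, 3, 4, 5, 8, 9, 11, 12}, B' = {1, 2, 4, 5, 8, 9, 12}
Claimed RHS: A' ∪ B' = {1, 2, 3, 4, 5, 8, 9, 11, 12}
Identity is VALID: LHS = RHS = {1, 2, 3, 4, 5, 8, 9, 11, 12} ✓

Identity is valid. (A ∩ B)' = A' ∪ B' = {1, 2, 3, 4, 5, 8, 9, 11, 12}


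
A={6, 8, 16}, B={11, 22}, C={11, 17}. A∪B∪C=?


A ∪ B = {6, 8, 11, 16, 22}
(A ∪ B) ∪ C = {6, 8, 11, 16, 17, 22}

A ∪ B ∪ C = {6, 8, 11, 16, 17, 22}


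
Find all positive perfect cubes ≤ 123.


Checking each candidate:
Condition: positive perfect cubes ≤ 123
Result = {1, 8, 27, 64}

{1, 8, 27, 64}


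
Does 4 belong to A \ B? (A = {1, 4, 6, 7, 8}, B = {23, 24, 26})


A = {1, 4, 6, 7, 8}, B = {23, 24, 26}
A \ B = elements in A but not in B
A \ B = {1, 4, 6, 7, 8}
Checking if 4 ∈ A \ B
4 is in A \ B → True

4 ∈ A \ B


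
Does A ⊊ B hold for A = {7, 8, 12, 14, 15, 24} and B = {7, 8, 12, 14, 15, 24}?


A ⊂ B requires: A ⊆ B AND A ≠ B.
A ⊆ B? Yes
A = B? Yes
A = B, so A is not a PROPER subset.

No, A is not a proper subset of B


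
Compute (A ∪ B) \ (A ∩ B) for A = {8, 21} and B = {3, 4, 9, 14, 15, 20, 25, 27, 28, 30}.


A △ B = (A \ B) ∪ (B \ A) = elements in exactly one of A or B
A \ B = {8, 21}
B \ A = {3, 4, 9, 14, 15, 20, 25, 27, 28, 30}
A △ B = {3, 4, 8, 9, 14, 15, 20, 21, 25, 27, 28, 30}

A △ B = {3, 4, 8, 9, 14, 15, 20, 21, 25, 27, 28, 30}


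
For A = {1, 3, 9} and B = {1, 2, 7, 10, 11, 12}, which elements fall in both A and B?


A = {1, 3, 9}
B = {1, 2, 7, 10, 11, 12}
Region: in both A and B
Elements: {1}

Elements in both A and B: {1}


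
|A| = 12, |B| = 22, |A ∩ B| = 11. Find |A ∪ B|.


|A ∪ B| = |A| + |B| - |A ∩ B|
= 12 + 22 - 11
= 23

|A ∪ B| = 23


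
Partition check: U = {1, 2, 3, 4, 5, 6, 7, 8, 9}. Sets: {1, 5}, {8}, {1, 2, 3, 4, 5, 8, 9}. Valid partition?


A partition requires: (1) non-empty parts, (2) pairwise disjoint, (3) union = U
Parts: {1, 5}, {8}, {1, 2, 3, 4, 5, 8, 9}
Union of parts: {1, 2, 3, 4, 5, 8, 9}
U = {1, 2, 3, 4, 5, 6, 7, 8, 9}
All non-empty? True
Pairwise disjoint? False
Covers U? False

No, not a valid partition


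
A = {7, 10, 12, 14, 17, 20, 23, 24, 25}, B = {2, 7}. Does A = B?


Two sets are equal iff they have exactly the same elements.
A = {7, 10, 12, 14, 17, 20, 23, 24, 25}
B = {2, 7}
Differences: {2, 10, 12, 14, 17, 20, 23, 24, 25}
A ≠ B

No, A ≠ B


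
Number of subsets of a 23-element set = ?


Number of subsets = 2^n
= 2^23
= 8388608

|P(A)| = 8388608


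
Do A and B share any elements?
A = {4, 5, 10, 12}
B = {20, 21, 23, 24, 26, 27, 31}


Disjoint means A ∩ B = ∅.
A ∩ B = ∅
A ∩ B = ∅, so A and B are disjoint.

No — A and B share no elements (A ∩ B = ∅), so they are disjoint


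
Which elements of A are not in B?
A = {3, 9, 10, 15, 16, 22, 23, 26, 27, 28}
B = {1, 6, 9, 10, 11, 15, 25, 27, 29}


A \ B = elements in A but not in B
A = {3, 9, 10, 15, 16, 22, 23, 26, 27, 28}
B = {1, 6, 9, 10, 11, 15, 25, 27, 29}
Remove from A any elements in B
A \ B = {3, 16, 22, 23, 26, 28}

A \ B = {3, 16, 22, 23, 26, 28}


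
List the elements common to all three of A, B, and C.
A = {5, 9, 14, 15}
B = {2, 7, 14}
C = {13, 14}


A ∩ B = {14}
(A ∩ B) ∩ C = {14}

A ∩ B ∩ C = {14}


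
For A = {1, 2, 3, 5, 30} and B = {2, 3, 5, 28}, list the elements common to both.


A ∩ B = elements in both A and B
A = {1, 2, 3, 5, 30}
B = {2, 3, 5, 28}
A ∩ B = {2, 3, 5}

A ∩ B = {2, 3, 5}


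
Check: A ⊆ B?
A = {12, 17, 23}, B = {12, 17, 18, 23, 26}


A ⊆ B means every element of A is in B.
All elements of A are in B.
So A ⊆ B.

Yes, A ⊆ B


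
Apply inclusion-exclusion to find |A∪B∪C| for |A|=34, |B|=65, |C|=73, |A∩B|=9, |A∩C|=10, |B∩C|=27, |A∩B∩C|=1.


|A∪B∪C| = |A|+|B|+|C| - |A∩B|-|A∩C|-|B∩C| + |A∩B∩C|
= 34+65+73 - 9-10-27 + 1
= 172 - 46 + 1
= 127

|A ∪ B ∪ C| = 127


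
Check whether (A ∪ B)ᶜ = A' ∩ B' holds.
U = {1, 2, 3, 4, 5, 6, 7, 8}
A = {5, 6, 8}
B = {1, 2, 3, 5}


LHS: A ∪ B = {1, 2, 3, 5, 6, 8}
(A ∪ B)' = U \ (A ∪ B) = {4, 7}
A' = {1, 2, 3, 4, 7}, B' = {4, 6, 7, 8}
Claimed RHS: A' ∩ B' = {4, 7}
Identity is VALID: LHS = RHS = {4, 7} ✓

Identity is valid. (A ∪ B)' = A' ∩ B' = {4, 7}


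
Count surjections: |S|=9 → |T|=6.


n = |S| = 9, k = |T| = 6. Surjections via inclusion-exclusion:
S(n,k) = Σ(-1)^i × C(k,i) × (k-i)^n, i=0 to k
i=0: (-1)^0×C(6,0)×6^9 = 10077696
i=1: (-1)^1×C(6,1)×5^9 = -11718750
i=2: (-1)^2×C(6,2)×4^9 = 3932160
i=3: (-1)^3×C(6,3)×3^9 = -393660
i=4: (-1)^4×C(6,4)×2^9 = 7680
i=5: (-1)^5×C(6,5)×1^9 = -6
i=6: (-1)^6×C(6,6)×0^9 = 0
Total = 1905120

Number of surjections = 1905120


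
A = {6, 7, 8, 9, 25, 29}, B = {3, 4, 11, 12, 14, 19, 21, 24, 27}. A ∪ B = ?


A ∪ B = all elements in A or B (or both)
A = {6, 7, 8, 9, 25, 29}
B = {3, 4, 11, 12, 14, 19, 21, 24, 27}
A ∪ B = {3, 4, 6, 7, 8, 9, 11, 12, 14, 19, 21, 24, 25, 27, 29}

A ∪ B = {3, 4, 6, 7, 8, 9, 11, 12, 14, 19, 21, 24, 25, 27, 29}


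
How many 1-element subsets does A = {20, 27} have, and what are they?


|A| = 2, so A has C(2,1) = 2 subsets of size 1.
Enumerate by choosing 1 elements from A at a time:
{20}, {27}

1-element subsets (2 total): {20}, {27}


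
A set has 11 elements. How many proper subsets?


Total subsets = 2^n = 2^11 = 2048
Proper subsets exclude the set itself: 2^n - 1
= 2048 - 1
= 2047

Number of proper subsets = 2047


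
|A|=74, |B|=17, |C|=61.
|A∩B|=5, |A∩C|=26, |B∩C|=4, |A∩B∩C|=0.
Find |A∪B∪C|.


|A∪B∪C| = |A|+|B|+|C| - |A∩B|-|A∩C|-|B∩C| + |A∩B∩C|
= 74+17+61 - 5-26-4 + 0
= 152 - 35 + 0
= 117

|A ∪ B ∪ C| = 117


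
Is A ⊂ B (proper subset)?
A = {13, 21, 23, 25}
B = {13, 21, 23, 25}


A ⊂ B requires: A ⊆ B AND A ≠ B.
A ⊆ B? Yes
A = B? Yes
A = B, so A is not a PROPER subset.

No, A is not a proper subset of B


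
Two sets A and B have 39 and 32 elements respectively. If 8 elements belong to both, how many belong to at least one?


|A ∪ B| = |A| + |B| - |A ∩ B|
= 39 + 32 - 8
= 63

|A ∪ B| = 63


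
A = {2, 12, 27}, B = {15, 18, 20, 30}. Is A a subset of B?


A ⊆ B means every element of A is in B.
Elements in A not in B: {2, 12, 27}
So A ⊄ B.

No, A ⊄ B


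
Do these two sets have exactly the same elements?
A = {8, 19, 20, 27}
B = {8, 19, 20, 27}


Two sets are equal iff they have exactly the same elements.
A = {8, 19, 20, 27}
B = {8, 19, 20, 27}
Same elements → A = B

Yes, A = B


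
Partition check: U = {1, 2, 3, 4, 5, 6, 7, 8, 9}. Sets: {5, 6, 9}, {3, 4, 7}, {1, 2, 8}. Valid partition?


A partition requires: (1) non-empty parts, (2) pairwise disjoint, (3) union = U
Parts: {5, 6, 9}, {3, 4, 7}, {1, 2, 8}
Union of parts: {1, 2, 3, 4, 5, 6, 7, 8, 9}
U = {1, 2, 3, 4, 5, 6, 7, 8, 9}
All non-empty? True
Pairwise disjoint? True
Covers U? True

Yes, valid partition


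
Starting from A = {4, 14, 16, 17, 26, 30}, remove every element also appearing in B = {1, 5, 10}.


A \ B = elements in A but not in B
A = {4, 14, 16, 17, 26, 30}
B = {1, 5, 10}
Remove from A any elements in B
A \ B = {4, 14, 16, 17, 26, 30}

A \ B = {4, 14, 16, 17, 26, 30}


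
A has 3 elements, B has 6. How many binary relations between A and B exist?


A relation from A to B is any subset of A × B.
|A × B| = 3 × 6 = 18
# relations = 2^|A × B| = 2^18 = 262144

Number of relations = 262144


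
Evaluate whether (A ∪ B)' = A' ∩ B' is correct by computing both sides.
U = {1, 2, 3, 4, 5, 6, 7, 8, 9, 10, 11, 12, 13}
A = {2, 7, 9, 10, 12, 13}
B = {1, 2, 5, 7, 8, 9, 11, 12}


LHS: A ∪ B = {1, 2, 5, 7, 8, 9, 10, 11, 12, 13}
(A ∪ B)' = U \ (A ∪ B) = {3, 4, 6}
A' = {1, 3, 4, 5, 6, 8, 11}, B' = {3, 4, 6, 10, 13}
Claimed RHS: A' ∩ B' = {3, 4, 6}
Identity is VALID: LHS = RHS = {3, 4, 6} ✓

Identity is valid. (A ∪ B)' = A' ∩ B' = {3, 4, 6}


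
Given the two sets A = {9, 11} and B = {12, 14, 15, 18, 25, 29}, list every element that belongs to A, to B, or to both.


A ∪ B = all elements in A or B (or both)
A = {9, 11}
B = {12, 14, 15, 18, 25, 29}
A ∪ B = {9, 11, 12, 14, 15, 18, 25, 29}

A ∪ B = {9, 11, 12, 14, 15, 18, 25, 29}


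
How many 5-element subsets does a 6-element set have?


C(n,k) = n! / (k!(n-k)!)
C(6,5) = 6! / (5!1!)
= 6

C(6,5) = 6


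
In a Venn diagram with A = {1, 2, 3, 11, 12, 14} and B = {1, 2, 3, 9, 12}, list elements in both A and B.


A = {1, 2, 3, 11, 12, 14}
B = {1, 2, 3, 9, 12}
Region: in both A and B
Elements: {1, 2, 3, 12}

Elements in both A and B: {1, 2, 3, 12}


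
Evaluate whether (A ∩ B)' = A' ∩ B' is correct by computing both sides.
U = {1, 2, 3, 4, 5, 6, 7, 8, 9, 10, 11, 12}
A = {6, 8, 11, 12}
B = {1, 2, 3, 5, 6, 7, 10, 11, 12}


LHS: A ∩ B = {6, 11, 12}
(A ∩ B)' = U \ (A ∩ B) = {1, 2, 3, 4, 5, 7, 8, 9, 10}
A' = {1, 2, 3, 4, 5, 7, 9, 10}, B' = {4, 8, 9}
Claimed RHS: A' ∩ B' = {4, 9}
Identity is INVALID: LHS = {1, 2, 3, 4, 5, 7, 8, 9, 10} but the RHS claimed here equals {4, 9}. The correct form is (A ∩ B)' = A' ∪ B'.

Identity is invalid: (A ∩ B)' = {1, 2, 3, 4, 5, 7, 8, 9, 10} but A' ∩ B' = {4, 9}. The correct De Morgan law is (A ∩ B)' = A' ∪ B'.


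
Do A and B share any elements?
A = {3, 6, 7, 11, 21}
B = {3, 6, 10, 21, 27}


Disjoint means A ∩ B = ∅.
A ∩ B = {3, 6, 21}
A ∩ B ≠ ∅, so A and B are NOT disjoint.

Yes — A and B share the element(s) of A ∩ B = {3, 6, 21}, so they are not disjoint


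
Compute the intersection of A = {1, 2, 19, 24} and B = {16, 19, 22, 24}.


A ∩ B = elements in both A and B
A = {1, 2, 19, 24}
B = {16, 19, 22, 24}
A ∩ B = {19, 24}

A ∩ B = {19, 24}


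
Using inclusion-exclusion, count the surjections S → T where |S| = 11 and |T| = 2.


n = |S| = 11, k = |T| = 2. Surjections via inclusion-exclusion:
S(n,k) = Σ(-1)^i × C(k,i) × (k-i)^n, i=0 to k
i=0: (-1)^0×C(2,0)×2^11 = 2048
i=1: (-1)^1×C(2,1)×1^11 = -2
i=2: (-1)^2×C(2,2)×0^11 = 0
Total = 2046

Number of surjections = 2046


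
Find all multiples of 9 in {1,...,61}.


Checking each candidate:
Condition: multiples of 9 in {1,...,61}
Result = {9, 18, 27, 36, 45, 54}

{9, 18, 27, 36, 45, 54}


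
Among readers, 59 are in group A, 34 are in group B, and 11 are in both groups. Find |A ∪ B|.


|A ∪ B| = |A| + |B| - |A ∩ B|
= 59 + 34 - 11
= 82

|A ∪ B| = 82


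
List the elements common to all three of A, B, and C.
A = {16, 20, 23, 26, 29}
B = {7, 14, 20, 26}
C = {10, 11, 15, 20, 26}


A ∩ B = {20, 26}
(A ∩ B) ∩ C = {20, 26}

A ∩ B ∩ C = {20, 26}


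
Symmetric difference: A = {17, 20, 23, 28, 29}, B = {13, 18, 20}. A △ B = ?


A △ B = (A \ B) ∪ (B \ A) = elements in exactly one of A or B
A \ B = {17, 23, 28, 29}
B \ A = {13, 18}
A △ B = {13, 17, 18, 23, 28, 29}

A △ B = {13, 17, 18, 23, 28, 29}


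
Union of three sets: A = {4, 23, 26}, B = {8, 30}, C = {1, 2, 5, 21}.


A ∪ B = {4, 8, 23, 26, 30}
(A ∪ B) ∪ C = {1, 2, 4, 5, 8, 21, 23, 26, 30}

A ∪ B ∪ C = {1, 2, 4, 5, 8, 21, 23, 26, 30}


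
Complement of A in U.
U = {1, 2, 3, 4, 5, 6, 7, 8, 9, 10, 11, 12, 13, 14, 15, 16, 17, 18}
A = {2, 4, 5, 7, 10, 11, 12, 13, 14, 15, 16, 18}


Aᶜ = U \ A = elements in U but not in A
U = {1, 2, 3, 4, 5, 6, 7, 8, 9, 10, 11, 12, 13, 14, 15, 16, 17, 18}
A = {2, 4, 5, 7, 10, 11, 12, 13, 14, 15, 16, 18}
Aᶜ = {1, 3, 6, 8, 9, 17}

Aᶜ = {1, 3, 6, 8, 9, 17}


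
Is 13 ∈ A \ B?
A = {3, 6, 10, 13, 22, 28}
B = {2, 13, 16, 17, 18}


A = {3, 6, 10, 13, 22, 28}, B = {2, 13, 16, 17, 18}
A \ B = elements in A but not in B
A \ B = {3, 6, 10, 22, 28}
Checking if 13 ∈ A \ B
13 is not in A \ B → False

13 ∉ A \ B


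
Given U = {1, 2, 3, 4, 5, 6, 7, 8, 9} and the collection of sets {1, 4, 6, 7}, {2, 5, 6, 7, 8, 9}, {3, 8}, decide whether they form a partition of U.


A partition requires: (1) non-empty parts, (2) pairwise disjoint, (3) union = U
Parts: {1, 4, 6, 7}, {2, 5, 6, 7, 8, 9}, {3, 8}
Union of parts: {1, 2, 3, 4, 5, 6, 7, 8, 9}
U = {1, 2, 3, 4, 5, 6, 7, 8, 9}
All non-empty? True
Pairwise disjoint? False
Covers U? True

No, not a valid partition


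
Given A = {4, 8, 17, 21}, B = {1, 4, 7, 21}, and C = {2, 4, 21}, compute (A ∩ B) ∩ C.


A ∩ B = {4, 21}
(A ∩ B) ∩ C = {4, 21}

A ∩ B ∩ C = {4, 21}


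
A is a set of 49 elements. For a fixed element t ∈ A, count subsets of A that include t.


Subsets of A containing t correspond to subsets of A \ {t}, which has 48 elements.
Count = 2^(n-1) = 2^48
= 281474976710656

Number of subsets containing t = 281474976710656


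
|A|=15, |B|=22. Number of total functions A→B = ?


Each of |A| = 15 inputs maps to any of |B| = 22 outputs.
# functions = |B|^|A| = 22^15
= 136880068015412051968

Number of functions = 136880068015412051968


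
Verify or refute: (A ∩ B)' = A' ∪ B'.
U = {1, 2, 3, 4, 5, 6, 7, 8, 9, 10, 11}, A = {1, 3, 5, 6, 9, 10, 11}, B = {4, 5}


LHS: A ∩ B = {5}
(A ∩ B)' = U \ (A ∩ B) = {1, 2, 3, 4, 6, 7, 8, 9, 10, 11}
A' = {2, 4, 7, 8}, B' = {1, 2, 3, 6, 7, 8, 9, 10, 11}
Claimed RHS: A' ∪ B' = {1, 2, 3, 4, 6, 7, 8, 9, 10, 11}
Identity is VALID: LHS = RHS = {1, 2, 3, 4, 6, 7, 8, 9, 10, 11} ✓

Identity is valid. (A ∩ B)' = A' ∪ B' = {1, 2, 3, 4, 6, 7, 8, 9, 10, 11}


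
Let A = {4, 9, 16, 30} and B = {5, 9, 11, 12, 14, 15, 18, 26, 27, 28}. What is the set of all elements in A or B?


A ∪ B = all elements in A or B (or both)
A = {4, 9, 16, 30}
B = {5, 9, 11, 12, 14, 15, 18, 26, 27, 28}
A ∪ B = {4, 5, 9, 11, 12, 14, 15, 16, 18, 26, 27, 28, 30}

A ∪ B = {4, 5, 9, 11, 12, 14, 15, 16, 18, 26, 27, 28, 30}


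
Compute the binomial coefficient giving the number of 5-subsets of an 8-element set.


C(n,k) = n! / (k!(n-k)!)
C(8,5) = 8! / (5!3!)
= 56

C(8,5) = 56


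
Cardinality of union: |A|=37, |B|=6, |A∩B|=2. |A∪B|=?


|A ∪ B| = |A| + |B| - |A ∩ B|
= 37 + 6 - 2
= 41

|A ∪ B| = 41


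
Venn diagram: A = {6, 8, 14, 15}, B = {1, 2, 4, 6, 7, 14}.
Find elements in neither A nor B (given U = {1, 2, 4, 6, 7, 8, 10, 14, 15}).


A = {6, 8, 14, 15}
B = {1, 2, 4, 6, 7, 14}
Region: in neither A nor B (given U = {1, 2, 4, 6, 7, 8, 10, 14, 15})
Elements: {10}

Elements in neither A nor B (given U = {1, 2, 4, 6, 7, 8, 10, 14, 15}): {10}


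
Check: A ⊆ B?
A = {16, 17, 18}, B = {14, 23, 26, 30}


A ⊆ B means every element of A is in B.
Elements in A not in B: {16, 17, 18}
So A ⊄ B.

No, A ⊄ B


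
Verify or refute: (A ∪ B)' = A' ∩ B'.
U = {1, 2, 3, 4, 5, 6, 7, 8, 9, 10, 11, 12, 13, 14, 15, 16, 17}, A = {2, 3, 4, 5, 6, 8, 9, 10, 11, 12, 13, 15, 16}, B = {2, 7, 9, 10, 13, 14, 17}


LHS: A ∪ B = {2, 3, 4, 5, 6, 7, 8, 9, 10, 11, 12, 13, 14, 15, 16, 17}
(A ∪ B)' = U \ (A ∪ B) = {1}
A' = {1, 7, 14, 17}, B' = {1, 3, 4, 5, 6, 8, 11, 12, 15, 16}
Claimed RHS: A' ∩ B' = {1}
Identity is VALID: LHS = RHS = {1} ✓

Identity is valid. (A ∪ B)' = A' ∩ B' = {1}


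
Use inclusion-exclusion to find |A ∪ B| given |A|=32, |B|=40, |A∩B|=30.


|A ∪ B| = |A| + |B| - |A ∩ B|
= 32 + 40 - 30
= 42

|A ∪ B| = 42


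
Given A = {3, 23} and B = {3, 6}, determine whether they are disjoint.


Disjoint means A ∩ B = ∅.
A ∩ B = {3}
A ∩ B ≠ ∅, so A and B are NOT disjoint.

No, A and B are not disjoint (A ∩ B = {3})


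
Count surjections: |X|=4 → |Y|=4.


n = |X| = 4, k = |Y| = 4. Surjections via inclusion-exclusion:
S(n,k) = Σ(-1)^i × C(k,i) × (k-i)^n, i=0 to k
i=0: (-1)^0×C(4,0)×4^4 = 256
i=1: (-1)^1×C(4,1)×3^4 = -324
i=2: (-1)^2×C(4,2)×2^4 = 96
i=3: (-1)^3×C(4,3)×1^4 = -4
i=4: (-1)^4×C(4,4)×0^4 = 0
Total = 24

Number of surjections = 24


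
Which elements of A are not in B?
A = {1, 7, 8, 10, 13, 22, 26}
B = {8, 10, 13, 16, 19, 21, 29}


A \ B = elements in A but not in B
A = {1, 7, 8, 10, 13, 22, 26}
B = {8, 10, 13, 16, 19, 21, 29}
Remove from A any elements in B
A \ B = {1, 7, 22, 26}

A \ B = {1, 7, 22, 26}


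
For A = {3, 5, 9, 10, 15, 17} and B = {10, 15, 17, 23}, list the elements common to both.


A ∩ B = elements in both A and B
A = {3, 5, 9, 10, 15, 17}
B = {10, 15, 17, 23}
A ∩ B = {10, 15, 17}

A ∩ B = {10, 15, 17}


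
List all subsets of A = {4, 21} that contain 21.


A subset of A contains 21 iff the remaining 1 elements form any subset of A \ {21}.
Count: 2^(n-1) = 2^1 = 2
Subsets containing 21: {21}, {4, 21}

Subsets containing 21 (2 total): {21}, {4, 21}


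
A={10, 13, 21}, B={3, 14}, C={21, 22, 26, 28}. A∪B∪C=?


A ∪ B = {3, 10, 13, 14, 21}
(A ∪ B) ∪ C = {3, 10, 13, 14, 21, 22, 26, 28}

A ∪ B ∪ C = {3, 10, 13, 14, 21, 22, 26, 28}


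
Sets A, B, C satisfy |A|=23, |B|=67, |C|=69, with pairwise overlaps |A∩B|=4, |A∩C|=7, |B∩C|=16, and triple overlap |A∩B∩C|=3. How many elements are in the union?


|A∪B∪C| = |A|+|B|+|C| - |A∩B|-|A∩C|-|B∩C| + |A∩B∩C|
= 23+67+69 - 4-7-16 + 3
= 159 - 27 + 3
= 135

|A ∪ B ∪ C| = 135


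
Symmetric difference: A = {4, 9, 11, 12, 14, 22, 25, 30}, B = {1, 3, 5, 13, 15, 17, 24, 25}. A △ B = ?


A △ B = (A \ B) ∪ (B \ A) = elements in exactly one of A or B
A \ B = {4, 9, 11, 12, 14, 22, 30}
B \ A = {1, 3, 5, 13, 15, 17, 24}
A △ B = {1, 3, 4, 5, 9, 11, 12, 13, 14, 15, 17, 22, 24, 30}

A △ B = {1, 3, 4, 5, 9, 11, 12, 13, 14, 15, 17, 22, 24, 30}


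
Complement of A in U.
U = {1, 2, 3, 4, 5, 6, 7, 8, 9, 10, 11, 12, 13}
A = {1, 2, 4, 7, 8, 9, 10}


Aᶜ = U \ A = elements in U but not in A
U = {1, 2, 3, 4, 5, 6, 7, 8, 9, 10, 11, 12, 13}
A = {1, 2, 4, 7, 8, 9, 10}
Aᶜ = {3, 5, 6, 11, 12, 13}

Aᶜ = {3, 5, 6, 11, 12, 13}


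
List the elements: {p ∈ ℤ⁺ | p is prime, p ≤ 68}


Checking each candidate:
Condition: primes ≤ 68
Result = {2, 3, 5, 7, 11, 13, 17, 19, 23, 29, 31, 37, 41, 43, 47, 53, 59, 61, 67}

{2, 3, 5, 7, 11, 13, 17, 19, 23, 29, 31, 37, 41, 43, 47, 53, 59, 61, 67}


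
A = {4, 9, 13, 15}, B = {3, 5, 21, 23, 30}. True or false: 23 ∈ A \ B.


A = {4, 9, 13, 15}, B = {3, 5, 21, 23, 30}
A \ B = elements in A but not in B
A \ B = {4, 9, 13, 15}
Checking if 23 ∈ A \ B
23 is not in A \ B → False

23 ∉ A \ B


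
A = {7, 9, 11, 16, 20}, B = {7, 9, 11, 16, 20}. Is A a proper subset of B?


A ⊂ B requires: A ⊆ B AND A ≠ B.
A ⊆ B? Yes
A = B? Yes
A = B, so A is not a PROPER subset.

No, A is not a proper subset of B


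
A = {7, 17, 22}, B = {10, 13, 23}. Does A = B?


Two sets are equal iff they have exactly the same elements.
A = {7, 17, 22}
B = {10, 13, 23}
Differences: {7, 10, 13, 17, 22, 23}
A ≠ B

No, A ≠ B


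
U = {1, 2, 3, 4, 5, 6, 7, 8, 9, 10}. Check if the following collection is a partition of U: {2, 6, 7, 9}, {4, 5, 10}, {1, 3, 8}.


A partition requires: (1) non-empty parts, (2) pairwise disjoint, (3) union = U
Parts: {2, 6, 7, 9}, {4, 5, 10}, {1, 3, 8}
Union of parts: {1, 2, 3, 4, 5, 6, 7, 8, 9, 10}
U = {1, 2, 3, 4, 5, 6, 7, 8, 9, 10}
All non-empty? True
Pairwise disjoint? True
Covers U? True

Yes, valid partition


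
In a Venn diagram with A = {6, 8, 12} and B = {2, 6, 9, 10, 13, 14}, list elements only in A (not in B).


A = {6, 8, 12}
B = {2, 6, 9, 10, 13, 14}
Region: only in A (not in B)
Elements: {8, 12}

Elements only in A (not in B): {8, 12}


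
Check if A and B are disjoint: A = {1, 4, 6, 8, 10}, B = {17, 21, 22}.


Disjoint means A ∩ B = ∅.
A ∩ B = ∅
A ∩ B = ∅, so A and B are disjoint.

Yes, A and B are disjoint


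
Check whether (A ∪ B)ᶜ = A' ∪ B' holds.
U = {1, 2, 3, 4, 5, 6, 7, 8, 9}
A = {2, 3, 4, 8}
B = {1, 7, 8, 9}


LHS: A ∪ B = {1, 2, 3, 4, 7, 8, 9}
(A ∪ B)' = U \ (A ∪ B) = {5, 6}
A' = {1, 5, 6, 7, 9}, B' = {2, 3, 4, 5, 6}
Claimed RHS: A' ∪ B' = {1, 2, 3, 4, 5, 6, 7, 9}
Identity is INVALID: LHS = {5, 6} but the RHS claimed here equals {1, 2, 3, 4, 5, 6, 7, 9}. The correct form is (A ∪ B)' = A' ∩ B'.

Identity is invalid: (A ∪ B)' = {5, 6} but A' ∪ B' = {1, 2, 3, 4, 5, 6, 7, 9}. The correct De Morgan law is (A ∪ B)' = A' ∩ B'.


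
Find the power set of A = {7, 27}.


|A| = 2, so |P(A)| = 2^2 = 4
Enumerate subsets by cardinality (0 to 2):
∅, {7}, {27}, {7, 27}

P(A) has 4 subsets: ∅, {7}, {27}, {7, 27}


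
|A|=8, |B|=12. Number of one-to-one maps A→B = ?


An injection sends each of |A| = 8 inputs to a distinct output in B.
# injections = |B|·(|B|-1)·…·(|B|-|A|+1) = 12! / (12 - 8)!
= 12 × 11 × 10 × 9 × 8 × 7 × 6 × 5
= 19958400

Number of injections = 19958400


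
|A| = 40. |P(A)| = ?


Number of subsets = 2^n
= 2^40
= 1099511627776

|P(A)| = 1099511627776


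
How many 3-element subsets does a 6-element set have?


C(n,k) = n! / (k!(n-k)!)
C(6,3) = 6! / (3!3!)
= 20

C(6,3) = 20


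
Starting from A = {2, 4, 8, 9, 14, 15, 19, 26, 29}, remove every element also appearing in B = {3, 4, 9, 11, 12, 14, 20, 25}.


A \ B = elements in A but not in B
A = {2, 4, 8, 9, 14, 15, 19, 26, 29}
B = {3, 4, 9, 11, 12, 14, 20, 25}
Remove from A any elements in B
A \ B = {2, 8, 15, 19, 26, 29}

A \ B = {2, 8, 15, 19, 26, 29}


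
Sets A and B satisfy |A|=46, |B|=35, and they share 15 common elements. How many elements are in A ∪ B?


|A ∪ B| = |A| + |B| - |A ∩ B|
= 46 + 35 - 15
= 66

|A ∪ B| = 66
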